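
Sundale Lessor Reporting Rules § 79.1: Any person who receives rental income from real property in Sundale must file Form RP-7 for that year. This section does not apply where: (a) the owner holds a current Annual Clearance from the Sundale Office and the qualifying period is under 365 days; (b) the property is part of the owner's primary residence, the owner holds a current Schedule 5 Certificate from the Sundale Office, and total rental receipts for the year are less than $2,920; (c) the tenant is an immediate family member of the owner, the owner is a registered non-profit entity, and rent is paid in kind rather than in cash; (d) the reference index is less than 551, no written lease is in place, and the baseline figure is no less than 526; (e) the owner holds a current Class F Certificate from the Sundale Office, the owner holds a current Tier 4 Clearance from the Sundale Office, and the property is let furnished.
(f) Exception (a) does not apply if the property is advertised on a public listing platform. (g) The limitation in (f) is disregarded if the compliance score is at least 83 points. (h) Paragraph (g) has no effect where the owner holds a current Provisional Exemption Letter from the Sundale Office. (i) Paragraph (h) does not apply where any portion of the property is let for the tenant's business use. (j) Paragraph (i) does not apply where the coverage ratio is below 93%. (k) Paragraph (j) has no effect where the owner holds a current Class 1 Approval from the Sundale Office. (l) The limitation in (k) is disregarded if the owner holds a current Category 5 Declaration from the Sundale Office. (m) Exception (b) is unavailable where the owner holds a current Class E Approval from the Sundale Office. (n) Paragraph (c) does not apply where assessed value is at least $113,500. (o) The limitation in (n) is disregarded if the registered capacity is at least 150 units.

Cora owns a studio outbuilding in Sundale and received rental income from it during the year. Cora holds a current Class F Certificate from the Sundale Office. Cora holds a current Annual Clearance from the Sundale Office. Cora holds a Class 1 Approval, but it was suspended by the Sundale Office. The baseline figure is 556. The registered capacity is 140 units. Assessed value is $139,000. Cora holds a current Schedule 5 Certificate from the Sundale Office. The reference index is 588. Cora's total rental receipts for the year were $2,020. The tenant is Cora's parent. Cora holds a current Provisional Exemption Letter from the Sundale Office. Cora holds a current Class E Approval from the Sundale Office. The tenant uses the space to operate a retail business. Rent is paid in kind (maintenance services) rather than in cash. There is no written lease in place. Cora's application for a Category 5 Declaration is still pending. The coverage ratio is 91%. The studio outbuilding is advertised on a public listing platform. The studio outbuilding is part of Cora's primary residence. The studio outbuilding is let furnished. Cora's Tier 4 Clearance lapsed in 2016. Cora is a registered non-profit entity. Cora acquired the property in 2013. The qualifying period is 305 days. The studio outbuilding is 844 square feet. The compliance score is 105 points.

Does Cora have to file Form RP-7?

Yes — Cora must file Form RP-7.

Exception (a): a current Annual Clearance is held; the qualifying period is 305 days, under the 365 days limit — every condition holds. Turning to paragraphs (f)–(l): (f) operates against (a): the property is publicly advertised. (g) would limit (f) — the compliance score is 105 points, meeting the 83 points threshold — but (h) sets (g) aside: (h) is triggered — a current Provisional Exemption Letter is held. (i) would limit (h) — the space is let for business use — but (j) sets (i) aside: (j) is triggered — the coverage ratio is 91%, below the 93% limit. (k), which would lift (j), does not operate here — there is no Class 1 Approval in force. (a) is therefore removed.
All of (b)'s requirements are met (the studio outbuilding is part of the primary residence; a current Schedule 5 Certificate is held; total rental receipts for the year are $2,020, less than the $2,920 limit). But: (m) operates against (b): a current Class E Approval is held. (b) is therefore removed.
Exception (c): the tenant is an immediate family member; Cora is a registered non-profit; rent is paid in kind — every condition holds. But: (n) operates against (c): assessed value is $139,000, meeting the $113,500 threshold. (o) does not operate here (the registered capacity is 140 units, short of 150 units), so (n) stands. Exception (c) does not apply.
Exception (d) does not apply: the reference index is 588, not less than 551.
Exception (e) fails — no current Tier 4 Clearance is held.
Every exception is unavailable, so the rule governs.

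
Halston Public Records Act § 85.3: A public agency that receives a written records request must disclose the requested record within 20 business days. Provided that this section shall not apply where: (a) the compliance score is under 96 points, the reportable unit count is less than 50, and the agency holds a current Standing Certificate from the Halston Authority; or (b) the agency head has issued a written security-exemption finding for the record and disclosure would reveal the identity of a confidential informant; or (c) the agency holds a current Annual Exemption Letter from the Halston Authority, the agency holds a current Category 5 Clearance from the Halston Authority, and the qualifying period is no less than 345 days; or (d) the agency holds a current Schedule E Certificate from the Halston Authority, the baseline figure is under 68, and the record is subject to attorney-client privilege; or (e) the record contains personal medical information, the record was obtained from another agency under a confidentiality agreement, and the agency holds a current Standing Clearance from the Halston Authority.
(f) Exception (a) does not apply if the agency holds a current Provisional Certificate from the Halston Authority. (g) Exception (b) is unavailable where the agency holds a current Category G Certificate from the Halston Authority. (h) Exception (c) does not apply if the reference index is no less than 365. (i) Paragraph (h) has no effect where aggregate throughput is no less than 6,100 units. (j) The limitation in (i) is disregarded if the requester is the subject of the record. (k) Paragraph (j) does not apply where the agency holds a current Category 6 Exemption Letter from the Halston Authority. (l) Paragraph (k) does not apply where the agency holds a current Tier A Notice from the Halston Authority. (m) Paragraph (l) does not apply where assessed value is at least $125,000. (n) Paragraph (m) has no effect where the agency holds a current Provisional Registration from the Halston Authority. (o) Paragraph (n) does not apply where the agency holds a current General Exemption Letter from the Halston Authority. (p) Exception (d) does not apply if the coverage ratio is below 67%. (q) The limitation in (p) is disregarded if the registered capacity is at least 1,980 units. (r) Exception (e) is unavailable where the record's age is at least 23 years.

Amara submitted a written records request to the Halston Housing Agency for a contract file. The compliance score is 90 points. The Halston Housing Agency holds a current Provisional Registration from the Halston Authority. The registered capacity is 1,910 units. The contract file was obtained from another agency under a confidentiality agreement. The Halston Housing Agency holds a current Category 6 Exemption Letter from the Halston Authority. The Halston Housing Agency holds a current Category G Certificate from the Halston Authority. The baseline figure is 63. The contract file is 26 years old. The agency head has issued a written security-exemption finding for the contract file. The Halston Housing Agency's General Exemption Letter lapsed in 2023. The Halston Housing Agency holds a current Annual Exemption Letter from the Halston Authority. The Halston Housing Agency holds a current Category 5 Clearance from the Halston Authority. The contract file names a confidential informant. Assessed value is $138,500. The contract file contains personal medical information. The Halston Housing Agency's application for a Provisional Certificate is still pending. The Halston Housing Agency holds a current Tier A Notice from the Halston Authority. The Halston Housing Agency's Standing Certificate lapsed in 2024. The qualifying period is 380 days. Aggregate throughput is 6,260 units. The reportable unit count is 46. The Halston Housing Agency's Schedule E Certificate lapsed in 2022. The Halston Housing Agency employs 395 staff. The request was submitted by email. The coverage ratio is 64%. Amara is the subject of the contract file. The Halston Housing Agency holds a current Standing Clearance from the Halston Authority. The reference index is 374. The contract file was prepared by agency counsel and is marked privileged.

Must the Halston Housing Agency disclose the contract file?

Yes — the Halston Housing Agency must disclose the contract file.

Exception (a) fails — the Standing Certificate is not current.
All of (b)'s requirements are met (a written security-exemption finding has been issued; the contract file names a confidential informant). However, paragraph (g) must be considered: (g) applies — a current Category G Certificate is held. Exception (b) does not apply.
Exception (c)'s conditions are all satisfied: a current Annual Exemption Letter is held; a current Category 5 Clearance is held; the qualifying period is 380 days, meeting the 345 days threshold. But applying paragraphs (h)–(o): (h) is triggered — the reference index is 374, meeting the 365 threshold. (i) would limit (h) — aggregate throughput is 6,260 units, meeting the 6,100 units threshold — but (j) sets (i) aside: (j) is engaged — Amara is the subject of the contract file. (k) operates (a current Category 6 Exemption Letter is held), but is displaced by (l): (l) applies — a current Tier A Notice is held. (m) is triggered (assessed value is $138,500, meeting the $125,000 threshold), but yields to (n): (n) is engaged — a current Provisional Registration is held. (o) is not engaged (there is no General Exemption Letter in force), so (n) stands. So (c) is unavailable.
Exception (d) fails — no current Schedule E Certificate is held.
Exception (e): the contract file contains personal medical information; the contract file was obtained under a confidentiality agreement; a current Standing Clearance is held — every condition holds. Turning to paragraph (r): (r) operates against (e): the record's age is 26 years, meeting the 23 years threshold. So (e) is unavailable.
No exception is made out. the Halston Housing Agency falls within the general rule.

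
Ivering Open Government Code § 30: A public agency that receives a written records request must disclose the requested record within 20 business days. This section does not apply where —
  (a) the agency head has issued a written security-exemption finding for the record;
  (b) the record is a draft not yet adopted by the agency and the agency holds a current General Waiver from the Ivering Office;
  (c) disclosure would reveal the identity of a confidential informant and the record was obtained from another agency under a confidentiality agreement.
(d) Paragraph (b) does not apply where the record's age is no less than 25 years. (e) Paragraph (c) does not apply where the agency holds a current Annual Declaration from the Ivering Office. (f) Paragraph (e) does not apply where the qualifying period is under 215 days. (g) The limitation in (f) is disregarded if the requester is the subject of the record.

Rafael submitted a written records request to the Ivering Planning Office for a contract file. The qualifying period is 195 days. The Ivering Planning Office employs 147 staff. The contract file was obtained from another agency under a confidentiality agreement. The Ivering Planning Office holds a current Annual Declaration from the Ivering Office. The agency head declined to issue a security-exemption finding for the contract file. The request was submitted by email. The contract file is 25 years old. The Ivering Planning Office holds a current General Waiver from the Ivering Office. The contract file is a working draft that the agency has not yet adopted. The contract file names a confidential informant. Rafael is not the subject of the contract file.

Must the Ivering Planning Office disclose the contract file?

No — exception (c) applies; the Ivering Planning Office is not required to disclose the contract file.

Exception (a) requires that the agency head has issued a written security-exemption finding for the record; but the agency head declined to issue a security-exemption finding, so (a) is unavailable.
All of (b)'s requirements are met (the contract file is an unadopted draft; a current General Waiver is held). Turning to paragraph (d): (d) is triggered — the record's age is 25 years, meeting the 25 years threshold. So (b) is unavailable.
Exception (c)'s conditions are all satisfied: the contract file names a confidential informant; the contract file was obtained under a confidentiality agreement. Applying paragraphs (e)–(g): (e) applies (a current Annual Declaration is held), but yields to (f): (f) operates against (e): the qualifying period is 195 days, under the 215 days limit. (g) is not triggered (Rafael is not the subject of the contract file), so (f) stands. (c) remains available.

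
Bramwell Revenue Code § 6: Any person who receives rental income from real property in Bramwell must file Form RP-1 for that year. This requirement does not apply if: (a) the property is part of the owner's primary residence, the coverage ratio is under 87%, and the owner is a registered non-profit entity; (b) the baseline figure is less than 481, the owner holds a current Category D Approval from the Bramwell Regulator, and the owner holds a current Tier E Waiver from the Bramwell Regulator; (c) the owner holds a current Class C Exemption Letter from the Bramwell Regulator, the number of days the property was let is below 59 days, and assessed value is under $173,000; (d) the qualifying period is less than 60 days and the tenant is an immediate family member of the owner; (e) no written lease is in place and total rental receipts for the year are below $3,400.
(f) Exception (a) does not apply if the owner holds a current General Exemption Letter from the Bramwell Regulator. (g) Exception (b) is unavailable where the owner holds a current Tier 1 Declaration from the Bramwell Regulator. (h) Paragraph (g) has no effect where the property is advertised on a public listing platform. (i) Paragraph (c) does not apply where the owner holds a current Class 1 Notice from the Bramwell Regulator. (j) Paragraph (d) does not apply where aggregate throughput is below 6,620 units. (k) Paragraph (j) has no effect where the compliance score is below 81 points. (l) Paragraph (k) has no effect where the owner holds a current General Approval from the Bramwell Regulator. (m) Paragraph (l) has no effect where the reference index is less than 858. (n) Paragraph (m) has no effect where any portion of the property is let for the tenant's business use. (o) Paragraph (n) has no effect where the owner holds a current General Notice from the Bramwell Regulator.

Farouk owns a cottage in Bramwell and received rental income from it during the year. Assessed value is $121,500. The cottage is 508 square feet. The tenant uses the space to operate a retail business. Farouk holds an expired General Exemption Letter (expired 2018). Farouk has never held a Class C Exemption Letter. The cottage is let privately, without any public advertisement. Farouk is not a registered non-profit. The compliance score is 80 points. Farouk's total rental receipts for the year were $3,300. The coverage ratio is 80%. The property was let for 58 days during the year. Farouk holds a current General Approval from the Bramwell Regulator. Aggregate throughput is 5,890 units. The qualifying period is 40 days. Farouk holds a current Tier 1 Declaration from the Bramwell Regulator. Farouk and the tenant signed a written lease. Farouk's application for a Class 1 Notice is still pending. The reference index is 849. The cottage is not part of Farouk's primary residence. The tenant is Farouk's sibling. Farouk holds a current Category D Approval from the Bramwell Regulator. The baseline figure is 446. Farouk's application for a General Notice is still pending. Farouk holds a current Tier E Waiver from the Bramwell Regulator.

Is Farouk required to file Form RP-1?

Yes — Farouk must file Form RP-1.

Exception (a) requires that the property is part of the owner's primary residence; but the cottage is not part of the primary residence, so (a) is unavailable.
Exception (b)'s conditions are all satisfied: the baseline figure is 446, less than the 481 limit; a current Category D Approval is held; a current Tier E Waiver is held. But applying paragraphs (g)–(h): (g) applies — a current Tier 1 Declaration is held. (h), which would lift (g), is inapplicable — the property is let privately without advertisement. Exception (b) does not apply.
Exception (c) fails — there is no Class C Exemption Letter in force.
All of (d)'s requirements are met (the qualifying period is 40 days, less than the 60 days limit; the tenant is an immediate family member). But: (j) operates — aggregate throughput is 5,890 units, below the 6,620 units limit. (k) is engaged (the compliance score is 80 points, below the 81 points limit), but yields to (l): (l) applies — a current General Approval is held. (m) would limit (l) — the reference index is 849, less than the 858 limit — but (n) sets (m) aside: (n) operates against (m): the space is let for business use. (o), which would lift (n), is inapplicable — no current General Notice is held. (d) is therefore removed.
Exception (e) does not apply: a written lease is in place.
No exception is made out. Farouk falls within the general rule.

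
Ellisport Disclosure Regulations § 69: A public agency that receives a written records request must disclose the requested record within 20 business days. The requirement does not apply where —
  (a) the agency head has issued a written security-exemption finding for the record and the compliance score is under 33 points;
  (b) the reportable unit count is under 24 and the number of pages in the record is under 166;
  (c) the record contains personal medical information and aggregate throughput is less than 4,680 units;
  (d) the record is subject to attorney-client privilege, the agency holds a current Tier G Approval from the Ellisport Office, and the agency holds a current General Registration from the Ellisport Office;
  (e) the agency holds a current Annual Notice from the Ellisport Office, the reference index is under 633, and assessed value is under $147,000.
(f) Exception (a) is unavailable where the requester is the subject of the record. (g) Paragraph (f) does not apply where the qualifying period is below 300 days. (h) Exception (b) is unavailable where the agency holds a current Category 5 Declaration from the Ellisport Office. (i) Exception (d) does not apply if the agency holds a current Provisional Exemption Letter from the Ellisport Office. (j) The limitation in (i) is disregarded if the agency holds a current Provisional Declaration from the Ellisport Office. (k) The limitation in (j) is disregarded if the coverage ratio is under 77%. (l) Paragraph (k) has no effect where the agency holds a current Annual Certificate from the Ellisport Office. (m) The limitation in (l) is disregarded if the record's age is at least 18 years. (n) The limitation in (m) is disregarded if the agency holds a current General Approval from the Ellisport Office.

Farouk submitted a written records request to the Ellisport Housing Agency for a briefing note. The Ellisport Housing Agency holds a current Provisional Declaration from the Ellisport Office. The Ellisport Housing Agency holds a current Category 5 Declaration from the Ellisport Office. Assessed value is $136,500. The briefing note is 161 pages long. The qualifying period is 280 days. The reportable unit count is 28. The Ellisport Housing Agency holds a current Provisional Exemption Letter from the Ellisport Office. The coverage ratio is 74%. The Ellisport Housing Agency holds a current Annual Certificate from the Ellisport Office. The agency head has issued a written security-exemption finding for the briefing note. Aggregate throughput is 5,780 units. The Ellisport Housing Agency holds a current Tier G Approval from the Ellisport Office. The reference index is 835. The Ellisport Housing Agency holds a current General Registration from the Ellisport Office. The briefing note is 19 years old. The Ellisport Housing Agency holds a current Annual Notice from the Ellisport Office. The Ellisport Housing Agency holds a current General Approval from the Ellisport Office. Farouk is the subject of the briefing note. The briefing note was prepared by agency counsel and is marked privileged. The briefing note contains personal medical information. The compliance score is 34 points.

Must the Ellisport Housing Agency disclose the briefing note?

Exception (a) requires that the compliance score is under 33 points; but the compliance score is 34 points, not under 33 points, so (a) is unavailable.
Exception (b) requires that the reportable unit count is under 24; but the reportable unit count is 28, not under 24, so (b) is unavailable.
Exception (c) requires that aggregate throughput is less than 4,680 units; but aggregate throughput is 5,780 units, not less than 4,680 units, so (c) is unavailable.
All of (d)'s requirements are met (the briefing note is privileged; a current Tier G Approval is held; a current General Registration is held). Considering the limiting provisions: (i) is triggered (a current Provisional Exemption Letter is held), but yields to (j): (j) operates against (i): a current Provisional Declaration is held. (k) is triggered (the coverage ratio is 74%, under the 77% limit), but is displaced by (l): (l) is triggered — a current Annual Certificate is held. (m) operates (the record's age is 19 years, meeting the 18 years threshold), but is set aside by (n): (n) is triggered — a current General Approval is held. Exception (d) stands.
Exception (e) requires that the reference index is under 633; but the reference index is 835, not under 633, so (e) is unavailable.

No — exception (d) applies; the Ellisport Housing Agency is not required to disclose the briefing note.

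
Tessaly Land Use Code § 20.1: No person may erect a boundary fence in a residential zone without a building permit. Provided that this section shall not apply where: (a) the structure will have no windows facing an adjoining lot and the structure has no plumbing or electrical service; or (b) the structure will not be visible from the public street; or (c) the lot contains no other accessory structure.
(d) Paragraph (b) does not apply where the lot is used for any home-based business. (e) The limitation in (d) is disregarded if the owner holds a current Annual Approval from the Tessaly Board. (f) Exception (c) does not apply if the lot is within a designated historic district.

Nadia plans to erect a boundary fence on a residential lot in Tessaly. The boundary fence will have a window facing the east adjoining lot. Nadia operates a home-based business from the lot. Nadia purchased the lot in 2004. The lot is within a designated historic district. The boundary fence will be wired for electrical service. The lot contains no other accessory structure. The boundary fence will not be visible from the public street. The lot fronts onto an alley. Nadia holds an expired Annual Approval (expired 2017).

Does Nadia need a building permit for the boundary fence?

Exception (a) requires that the structure will have no windows facing an adjoining lot; but a window faces an adjoining lot, so (a) is unavailable.
Exception (b) is satisfied on its face — the structure will not be visible from the street. But: (d) is triggered — a home-based business operates on the lot. (e) is inapplicable (there is no Annual Approval in force), so (d) stands. So (b) is unavailable.
All of (c)'s requirements are met (the lot has no other accessory structure). But: (f) applies — the lot is in a historic district. Exception (c) does not apply.
No exception applies. The general rule governs.

Yes — Nadia must obtain a building permit.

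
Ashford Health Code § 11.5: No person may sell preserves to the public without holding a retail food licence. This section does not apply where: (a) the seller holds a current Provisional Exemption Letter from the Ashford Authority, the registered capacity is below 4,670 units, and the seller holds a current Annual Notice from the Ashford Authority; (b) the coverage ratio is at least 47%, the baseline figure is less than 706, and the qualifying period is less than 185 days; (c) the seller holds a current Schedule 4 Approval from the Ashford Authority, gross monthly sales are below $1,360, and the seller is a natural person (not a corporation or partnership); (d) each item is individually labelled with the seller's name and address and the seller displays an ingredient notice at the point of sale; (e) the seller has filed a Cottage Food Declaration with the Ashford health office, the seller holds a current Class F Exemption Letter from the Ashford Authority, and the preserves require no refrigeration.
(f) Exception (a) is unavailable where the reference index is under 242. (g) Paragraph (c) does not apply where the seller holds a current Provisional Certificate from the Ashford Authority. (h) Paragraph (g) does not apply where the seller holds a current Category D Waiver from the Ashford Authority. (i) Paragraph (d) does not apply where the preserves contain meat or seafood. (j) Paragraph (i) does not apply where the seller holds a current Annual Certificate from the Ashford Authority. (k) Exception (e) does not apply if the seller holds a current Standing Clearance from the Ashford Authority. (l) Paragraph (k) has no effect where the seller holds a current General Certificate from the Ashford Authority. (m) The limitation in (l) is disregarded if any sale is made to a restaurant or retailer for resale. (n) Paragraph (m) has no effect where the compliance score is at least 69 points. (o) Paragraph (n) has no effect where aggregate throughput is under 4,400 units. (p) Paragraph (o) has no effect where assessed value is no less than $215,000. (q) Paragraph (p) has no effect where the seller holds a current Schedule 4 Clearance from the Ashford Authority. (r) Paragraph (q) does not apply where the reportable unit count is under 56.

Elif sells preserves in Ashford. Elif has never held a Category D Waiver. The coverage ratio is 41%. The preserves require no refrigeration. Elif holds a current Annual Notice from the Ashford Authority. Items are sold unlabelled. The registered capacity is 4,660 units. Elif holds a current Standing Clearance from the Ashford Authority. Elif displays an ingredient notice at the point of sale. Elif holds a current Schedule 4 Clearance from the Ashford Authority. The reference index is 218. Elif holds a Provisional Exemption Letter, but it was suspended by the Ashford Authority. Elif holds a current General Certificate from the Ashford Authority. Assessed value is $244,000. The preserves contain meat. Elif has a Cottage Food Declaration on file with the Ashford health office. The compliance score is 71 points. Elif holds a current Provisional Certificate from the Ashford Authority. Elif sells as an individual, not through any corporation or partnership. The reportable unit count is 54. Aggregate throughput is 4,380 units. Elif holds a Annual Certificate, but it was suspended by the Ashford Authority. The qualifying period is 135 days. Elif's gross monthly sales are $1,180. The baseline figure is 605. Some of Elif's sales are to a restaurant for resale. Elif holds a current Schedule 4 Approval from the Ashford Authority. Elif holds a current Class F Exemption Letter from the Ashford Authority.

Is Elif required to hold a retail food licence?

No — exception (e) applies; Elif is not required to hold a retail food licence.

Exception (a) fails — there is no Provisional Exemption Letter in force.
Exception (b) requires that the coverage ratio is at least 47%; but the coverage ratio is 41%, short of 47%, so (b) is unavailable.
Exception (c): a current Schedule 4 Approval is held; gross monthly sales are $1,180, below the $1,360 limit; the seller is a natural person — every condition holds. But: (g) operates against (c): a current Provisional Certificate is held. (h), which would lift (g), is not engaged — the Category D Waiver is not current. Exception (c) does not apply.
Exception (d) requires that each item is individually labelled with the seller's name and address; but items are sold unlabelled, so (d) is unavailable.
All of (e)'s requirements are met (a Cottage Food Declaration is on file; a current Class F Exemption Letter is held; the preserves are shelf-stable). As to paragraphs (k)–(r): (k) is triggered (a current Standing Clearance is held), but is itself disapplied by (l): (l) operates against (k): a current General Certificate is held. (m) operates (some sales are to a restaurant for resale), but yields to (n): (n) is triggered — the compliance score is 71 points, meeting the 69 points threshold. (o) would limit (n) — aggregate throughput is 4,380 units, under the 4,400 units limit — but (p) sets (o) aside: (p) is engaged — assessed value is $244,000, meeting the $215,000 threshold. (q) is triggered (a current Schedule 4 Clearance is held), but yields to (r): (r) operates against (q): the reportable unit count is 54, under the 56 limit. So (e) applies.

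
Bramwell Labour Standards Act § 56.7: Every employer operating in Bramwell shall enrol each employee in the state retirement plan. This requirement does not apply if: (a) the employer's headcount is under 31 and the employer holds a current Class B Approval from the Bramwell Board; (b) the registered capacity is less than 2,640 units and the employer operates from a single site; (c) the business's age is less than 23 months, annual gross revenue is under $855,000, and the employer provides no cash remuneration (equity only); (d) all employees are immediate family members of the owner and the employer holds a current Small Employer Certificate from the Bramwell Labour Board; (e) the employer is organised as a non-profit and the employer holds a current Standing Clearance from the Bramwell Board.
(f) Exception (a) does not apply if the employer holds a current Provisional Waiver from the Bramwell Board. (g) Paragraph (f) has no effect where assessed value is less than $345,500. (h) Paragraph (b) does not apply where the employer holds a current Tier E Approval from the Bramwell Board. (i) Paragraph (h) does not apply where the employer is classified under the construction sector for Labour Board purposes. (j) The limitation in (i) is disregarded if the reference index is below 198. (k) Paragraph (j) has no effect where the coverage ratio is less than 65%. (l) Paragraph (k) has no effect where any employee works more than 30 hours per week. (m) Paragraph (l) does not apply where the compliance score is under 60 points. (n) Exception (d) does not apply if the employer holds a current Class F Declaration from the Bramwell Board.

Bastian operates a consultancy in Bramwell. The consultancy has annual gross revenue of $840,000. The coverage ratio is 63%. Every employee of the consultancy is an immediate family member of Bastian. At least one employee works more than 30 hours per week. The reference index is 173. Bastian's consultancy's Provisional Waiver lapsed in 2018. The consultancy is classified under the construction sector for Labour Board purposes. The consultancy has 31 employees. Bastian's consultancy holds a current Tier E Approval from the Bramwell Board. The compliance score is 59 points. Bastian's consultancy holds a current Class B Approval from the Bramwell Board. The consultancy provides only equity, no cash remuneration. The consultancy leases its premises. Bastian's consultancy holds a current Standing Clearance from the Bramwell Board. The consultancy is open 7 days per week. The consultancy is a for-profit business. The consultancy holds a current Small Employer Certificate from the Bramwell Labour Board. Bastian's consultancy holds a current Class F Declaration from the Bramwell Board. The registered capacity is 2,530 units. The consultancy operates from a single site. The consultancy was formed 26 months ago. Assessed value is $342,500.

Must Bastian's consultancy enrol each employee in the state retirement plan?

No — exception (b) applies; Bastian's consultancy is not required to enrol each employee in the state retirement plan.

Exception (a) does not apply: the employer's headcount is 31, not under 31.
Exception (b)'s conditions are all satisfied: the registered capacity is 2,530 units, less than the 2,640 units limit; the employer operates from a single site. Considering the limiting provisions: (h) would limit (b) — a current Tier E Approval is held — but (i) sets (h) aside: (i) operates against (h): the consultancy is classified under the construction sector. (j) would limit (i) — the reference index is 173, below the 198 limit — but (k) sets (j) aside: (k) operates against (j): the coverage ratio is 63%, less than the 65% limit. (l) would limit (k) — at least one employee exceeds 30 hours/week — but (m) sets (l) aside: (m) is engaged — the compliance score is 59 points, under the 60 points limit. So (b) applies.
Exception (c) fails — the business's age is 26 months, not less than 23 months.
Exception (d): every employee is an immediate family member; a current Small Employer Certificate is held — every condition holds. However, paragraph (n) must be considered: (n) operates against (d): a current Class F Declaration is held. So (d) is unavailable.
Exception (e) fails — the employer is for-profit.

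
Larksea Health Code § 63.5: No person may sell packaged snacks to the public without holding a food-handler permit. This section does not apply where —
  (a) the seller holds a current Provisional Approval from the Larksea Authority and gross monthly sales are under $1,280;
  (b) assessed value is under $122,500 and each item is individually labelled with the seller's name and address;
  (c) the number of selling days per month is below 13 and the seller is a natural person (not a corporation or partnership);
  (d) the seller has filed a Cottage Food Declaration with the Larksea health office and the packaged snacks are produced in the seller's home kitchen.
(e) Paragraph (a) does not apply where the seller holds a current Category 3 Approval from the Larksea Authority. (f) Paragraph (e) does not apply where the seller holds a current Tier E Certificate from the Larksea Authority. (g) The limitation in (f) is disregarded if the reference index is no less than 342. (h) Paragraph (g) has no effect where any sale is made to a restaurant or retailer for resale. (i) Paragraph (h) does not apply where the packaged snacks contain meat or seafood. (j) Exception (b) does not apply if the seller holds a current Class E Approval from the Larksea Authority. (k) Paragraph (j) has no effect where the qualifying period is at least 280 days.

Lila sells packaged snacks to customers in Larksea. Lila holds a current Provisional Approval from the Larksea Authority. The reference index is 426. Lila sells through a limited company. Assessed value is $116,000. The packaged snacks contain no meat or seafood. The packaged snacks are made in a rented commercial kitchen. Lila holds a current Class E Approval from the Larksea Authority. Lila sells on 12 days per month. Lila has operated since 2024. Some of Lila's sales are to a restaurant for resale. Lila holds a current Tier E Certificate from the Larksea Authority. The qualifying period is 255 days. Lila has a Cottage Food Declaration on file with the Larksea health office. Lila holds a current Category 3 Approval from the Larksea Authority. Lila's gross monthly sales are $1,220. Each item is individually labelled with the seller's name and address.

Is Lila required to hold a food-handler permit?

Exception (a) is satisfied on its face — a current Provisional Approval is held; gross monthly sales are $1,220, under the $1,280 limit. Applying paragraphs (e)–(i): (e) would limit (a) — a current Category 3 Approval is held — but (f) sets (e) aside: (f) operates against (e): a current Tier E Certificate is held. (g) is engaged (the reference index is 426, meeting the 342 threshold), but yields to (h): (h) applies — some sales are to a restaurant for resale. (i) is inapplicable (the packaged snacks contain no meat or seafood), so (h) stands. (a) remains available.
Exception (b)'s conditions are all satisfied: assessed value is $116,000, under the $122,500 limit; items are individually labelled. But applying paragraphs (j)–(k): (j) operates — a current Class E Approval is held. (k), which would lift (j), is not triggered — the qualifying period is 255 days, short of 280 days. Exception (b) does not apply.
Exception (c) does not apply: the seller operates through a limited company.
Exception (d) fails — the packaged snacks are made in a commercial kitchen, not a home kitchen.

No — exception (a) applies; Lila is not required to hold a food-handler permit.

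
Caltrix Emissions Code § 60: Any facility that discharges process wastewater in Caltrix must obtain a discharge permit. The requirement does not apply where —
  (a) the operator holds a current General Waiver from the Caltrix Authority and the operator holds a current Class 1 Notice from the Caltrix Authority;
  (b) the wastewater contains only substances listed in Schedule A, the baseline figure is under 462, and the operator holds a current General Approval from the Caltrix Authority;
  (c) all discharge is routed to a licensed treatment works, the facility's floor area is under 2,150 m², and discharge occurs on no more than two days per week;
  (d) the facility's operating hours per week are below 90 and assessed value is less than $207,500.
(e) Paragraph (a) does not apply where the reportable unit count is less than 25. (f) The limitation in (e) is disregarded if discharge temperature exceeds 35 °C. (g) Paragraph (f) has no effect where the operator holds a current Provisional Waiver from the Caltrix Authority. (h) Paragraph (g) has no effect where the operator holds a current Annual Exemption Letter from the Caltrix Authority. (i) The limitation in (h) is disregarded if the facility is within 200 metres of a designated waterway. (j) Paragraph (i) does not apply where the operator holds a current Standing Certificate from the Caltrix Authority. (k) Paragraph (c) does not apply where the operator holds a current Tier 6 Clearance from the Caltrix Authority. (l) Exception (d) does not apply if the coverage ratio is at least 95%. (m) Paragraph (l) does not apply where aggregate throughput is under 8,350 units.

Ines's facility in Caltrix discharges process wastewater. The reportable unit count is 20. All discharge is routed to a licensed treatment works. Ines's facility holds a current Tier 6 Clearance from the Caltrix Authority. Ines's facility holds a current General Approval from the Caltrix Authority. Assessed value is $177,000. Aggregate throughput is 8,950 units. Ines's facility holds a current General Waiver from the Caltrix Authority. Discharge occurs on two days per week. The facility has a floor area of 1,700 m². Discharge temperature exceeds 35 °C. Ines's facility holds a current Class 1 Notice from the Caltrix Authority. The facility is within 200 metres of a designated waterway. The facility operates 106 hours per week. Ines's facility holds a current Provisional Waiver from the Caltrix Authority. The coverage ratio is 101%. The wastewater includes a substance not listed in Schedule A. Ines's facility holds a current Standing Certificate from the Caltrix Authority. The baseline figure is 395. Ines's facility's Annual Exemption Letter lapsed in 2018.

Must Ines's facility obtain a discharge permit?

Yes — Ines's facility must obtain a discharge permit.

Exception (a)'s conditions are all satisfied: a current General Waiver is held; a current Class 1 Notice is held. Turning to paragraphs (e)–(j): (e) operates against (a): the reportable unit count is 20, less than the 25 limit. (f) operates (discharge temperature exceeds 35 °C), but is itself disapplied by (g): (g) is engaged — a current Provisional Waiver is held. (h) is not engaged (the Annual Exemption Letter is not current), so (g) stands. Exception (a) does not apply.
Exception (b) fails — the wastewater includes a non-Schedule-A substance.
Exception (c) is satisfied on its face — discharge is routed to a licensed treatment works; the facility's floor area is 1,700 m², under the 2,150 m² limit; discharge occurs on no more than two days per week. Turning to paragraph (k): (k) operates against (c): a current Tier 6 Clearance is held. Exception (c) does not apply.
Exception (d) fails — the facility's operating hours per week are 106, not below 90.
No exception is made out. Ines's facility falls within the general rule.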